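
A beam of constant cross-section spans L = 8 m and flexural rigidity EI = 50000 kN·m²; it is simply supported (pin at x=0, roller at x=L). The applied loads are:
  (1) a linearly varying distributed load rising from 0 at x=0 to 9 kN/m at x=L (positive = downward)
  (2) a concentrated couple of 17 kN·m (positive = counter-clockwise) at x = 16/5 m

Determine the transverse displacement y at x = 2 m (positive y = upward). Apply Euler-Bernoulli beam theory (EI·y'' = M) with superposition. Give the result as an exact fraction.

y(2) = -1963/625000 m

Load 1 — triangular load w₀=9 kN/m (0→w₀ over full span):
  y_1 = -w₀x(7L⁴-10L²x²+3x⁴)/(360LEI) = -9·2·(7·8⁴-10·8²·2²+3·2⁴)/(360·8·50000) = -327/100000 m
Load 2 — applied couple M₀=17 kN·m at a=16/5 m (b=L-a=24/5):
  y_2 = (M₀x³/(6L)+C₁x)/EI  [x≤a] with C₁=M₀(3b²-L²)/(6L)=136/75 = (17·2³/(6·8)+(136/75)·2)/50000 = 323/2500000 m
Superposition: y = Σ y_i = -1963/625000 m ≈ -0.003141 m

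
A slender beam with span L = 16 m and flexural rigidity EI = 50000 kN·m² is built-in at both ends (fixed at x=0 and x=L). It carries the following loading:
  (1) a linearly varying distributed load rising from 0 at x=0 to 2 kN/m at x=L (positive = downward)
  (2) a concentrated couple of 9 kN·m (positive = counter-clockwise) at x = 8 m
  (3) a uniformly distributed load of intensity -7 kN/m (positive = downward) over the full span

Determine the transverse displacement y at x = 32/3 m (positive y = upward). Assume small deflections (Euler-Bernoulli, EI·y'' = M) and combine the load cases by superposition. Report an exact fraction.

Load 1 — triangular load w₀=2 kN/m (0→w₀ over full span):
  y_1 = -w₀x²(L-x)²(x+2L)/(120LEI) = -2·(32/3)²·(16-(32/3))²·((32/3)+2·16)/(120·16·50000) = -32768/11390625 m
Load 2 — applied couple M₀=9 kN·m at a=8 m (b=L-a=8):
  y_2 = (R_Ax³/6 - M_Ax²/2 - M₀(x-a)²/2)/EI  [x>a] with R_A=27/32, M_A=9/4 = ((27/32)·(32/3)³/6 - (9/4)·(32/3)²/2 - 9·((32/3)-8)²/2)/50000 = 2/9375 m
Load 3 — uniform load w=-7 kN/m over full span:
  y_3 = -wx²(L-x)²/(24EI) = -(-7)·(32/3)²·(16-(32/3))²/(24·50000) = 14336/759375 m
Superposition: y = Σ y_i = 184702/11390625 m ≈ 0.016215 m

y(32/3) = 184702/11390625 m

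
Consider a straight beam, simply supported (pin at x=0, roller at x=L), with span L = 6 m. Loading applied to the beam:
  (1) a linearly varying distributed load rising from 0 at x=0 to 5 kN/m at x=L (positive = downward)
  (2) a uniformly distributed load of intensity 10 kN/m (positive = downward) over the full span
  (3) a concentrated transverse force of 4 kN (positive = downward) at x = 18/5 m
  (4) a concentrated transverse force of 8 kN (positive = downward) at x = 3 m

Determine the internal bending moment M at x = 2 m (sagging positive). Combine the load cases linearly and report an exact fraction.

M(2) = 2704/45 kN·m

Load 1 — triangular load w₀=5 kN/m (0→w₀ over full span):
  M_1 = w₀Lx/6 - w₀x³/(6L) = 5·6·2/6 - 5·2³/(6·6) = 80/9 kN·m
Load 2 — uniform load w=10 kN/m over full span:
  M_2 = wx(L-x)/2 = 10·2·(6-2)/2 = 40 kN·m
Load 3 — point force P=4 kN at a=18/5 m (b=L-a=12/5):
  M_3 = Pbx/L  [x≤a] = 4·(12/5)·2/6 = 16/5 kN·m
Load 4 — point force P=8 kN at a=3 m (b=L-a=3):
  M_4 = Pbx/L  [x≤a] = 8·3·2/6 = 8 kN·m
Superposition: M = Σ M_i = 2704/45 kN·m ≈ 60.088889 kN·m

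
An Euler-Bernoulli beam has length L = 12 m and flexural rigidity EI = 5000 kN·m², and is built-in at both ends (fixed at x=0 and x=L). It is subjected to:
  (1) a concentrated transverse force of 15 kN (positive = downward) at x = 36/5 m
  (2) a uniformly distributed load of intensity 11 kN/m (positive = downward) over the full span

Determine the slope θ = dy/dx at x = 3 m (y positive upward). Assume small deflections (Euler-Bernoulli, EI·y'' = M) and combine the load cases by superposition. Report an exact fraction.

θ(3) = -8829/250000 rad

Load 1 — point force P=15 kN at a=36/5 m (b=L-a=24/5):
  θ_1 = -Pb²x(2aL-(3a+b)x)/(2L³EI)  [x≤a] = -15·(24/5)²·3·(2·(36/5)·12-(3·(36/5)+(24/5))·3)/(2·12³·5000) = -351/62500 rad
Load 2 — uniform load w=11 kN/m over full span:
  θ_2 = -wx(L-x)(L-2x)/(12EI) = -11·3·(12-3)·(12-2·3)/(12·5000) = -297/10000 rad
Superposition: θ = Σ θ_i = -8829/250000 rad ≈ -0.035316 rad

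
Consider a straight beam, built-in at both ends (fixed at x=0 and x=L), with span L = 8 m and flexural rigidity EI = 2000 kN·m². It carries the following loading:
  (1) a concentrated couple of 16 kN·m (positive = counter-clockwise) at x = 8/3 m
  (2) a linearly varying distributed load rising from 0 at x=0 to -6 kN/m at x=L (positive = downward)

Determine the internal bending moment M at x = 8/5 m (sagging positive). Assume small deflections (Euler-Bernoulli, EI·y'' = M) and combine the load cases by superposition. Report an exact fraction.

Load 1 — applied couple M₀=16 kN·m at a=8/3 m (b=L-a=16/3):
  M_1 = R_Ax - M_A  [x≤a] with R_A=8/3, M_A=0 = (8/3)·(8/5) - 0 = 64/15 kN·m
Load 2 — triangular load w₀=-6 kN/m (0→w₀ over full span):
  M_2 = 3w₀Lx/20 - w₀L²/30 - w₀x³/(6L) = 3·(-6)·8·(8/5)/20 - (-6)·8²/30 - (-6)·(8/5)³/(6·8) = 224/125 kN·m
Superposition: M = Σ M_i = 2272/375 kN·m ≈ 6.058667 kN·m

M(8/5) = 2272/375 kN·m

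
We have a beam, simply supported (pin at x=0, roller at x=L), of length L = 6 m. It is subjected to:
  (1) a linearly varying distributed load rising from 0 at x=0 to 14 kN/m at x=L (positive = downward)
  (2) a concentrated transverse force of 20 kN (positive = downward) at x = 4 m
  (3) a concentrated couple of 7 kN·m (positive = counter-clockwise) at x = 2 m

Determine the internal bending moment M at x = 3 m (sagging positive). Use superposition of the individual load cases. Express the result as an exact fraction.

Load 1 — triangular load w₀=14 kN/m (0→w₀ over full span):
  M_1 = w₀Lx/6 - w₀x³/(6L) = 14·6·3/6 - 14·3³/(6·6) = 63/2 kN·m
Load 2 — point force P=20 kN at a=4 m (b=L-a=2):
  M_2 = Pbx/L  [x≤a] = 20·2·3/6 = 20 kN·m
Load 3 — applied couple M₀=7 kN·m at a=2 m (b=L-a=4):
  M_3 = M₀x/L - M₀  [x>a] = 7·3/6 - 7 = -7/2 kN·m
Superposition: M = Σ M_i = 48 kN·m ≈ 48.000000 kN·m

M(3) = 48 kN·m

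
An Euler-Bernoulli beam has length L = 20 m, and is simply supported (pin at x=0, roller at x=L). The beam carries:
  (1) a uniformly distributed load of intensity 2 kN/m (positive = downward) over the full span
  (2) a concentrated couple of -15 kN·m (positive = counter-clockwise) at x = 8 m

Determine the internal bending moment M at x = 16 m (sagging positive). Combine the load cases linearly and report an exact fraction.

M(16) = 67 kN·m

Load 1 — uniform load w=2 kN/m over full span:
  M_1 = wx(L-x)/2 = 2·16·(20-16)/2 = 64 kN·m
Load 2 — applied couple M₀=-15 kN·m at a=8 m (b=L-a=12):
  M_2 = M₀x/L - M₀  [x>a] = (-15)·16/20 - (-15) = 3 kN·m
Superposition: M = Σ M_i = 67 kN·m ≈ 67.000000 kN·m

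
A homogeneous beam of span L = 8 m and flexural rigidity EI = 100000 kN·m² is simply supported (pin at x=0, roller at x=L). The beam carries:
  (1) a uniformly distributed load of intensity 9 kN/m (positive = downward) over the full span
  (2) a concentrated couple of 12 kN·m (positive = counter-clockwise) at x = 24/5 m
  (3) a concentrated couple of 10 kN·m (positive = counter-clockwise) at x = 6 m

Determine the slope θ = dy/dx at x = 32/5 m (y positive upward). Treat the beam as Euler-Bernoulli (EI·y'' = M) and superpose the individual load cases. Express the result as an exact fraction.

θ(32/5) = 124523/75000000 rad

Load 1 — uniform load w=9 kN/m over full span:
  θ_1 = -w(L³-6Lx²+4x³)/(24EI) = -9·(8³-6·8·(32/5)²+4·(32/5)³)/(24·100000) = 594/390625 rad
Load 2 — applied couple M₀=12 kN·m at a=24/5 m (b=L-a=16/5):
  θ_2 = (M₀x²/(2L)-M₀(x-a)+C₁)/EI  [x>a] with C₁=M₀(3b²-L²)/(6L)=-208/25 = (12·(32/5)²/(2·8)-12·((32/5)-(24/5))+(-208/25))/100000 = 1/31250 rad
Load 3 — applied couple M₀=10 kN·m at a=6 m (b=L-a=2):
  θ_3 = (M₀x²/(2L)-M₀(x-a)+C₁)/EI  [x>a] with C₁=M₀(3b²-L²)/(6L)=-65/6 = (10·(32/5)²/(2·8)-10·((32/5)-6)+(-65/6))/100000 = 323/3000000 rad
Superposition: θ = Σ θ_i = 124523/75000000 rad ≈ 0.001660 rad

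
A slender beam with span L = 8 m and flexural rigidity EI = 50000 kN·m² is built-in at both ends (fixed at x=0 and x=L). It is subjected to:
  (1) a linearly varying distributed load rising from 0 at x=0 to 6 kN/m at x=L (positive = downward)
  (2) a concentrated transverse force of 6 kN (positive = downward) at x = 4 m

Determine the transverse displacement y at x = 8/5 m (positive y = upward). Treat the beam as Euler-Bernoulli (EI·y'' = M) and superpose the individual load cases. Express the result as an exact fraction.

Load 1 — triangular load w₀=6 kN/m (0→w₀ over full span):
  y_1 = -w₀x²(L-x)²(x+2L)/(120LEI) = -6·(8/5)²·(8-(8/5))²·((8/5)+2·8)/(120·8·50000) = -11264/48828125 m
Load 2 — point force P=6 kN at a=4 m (b=L-a=4):
  y_2 = -Pb²x²(3aL-(3a+b)x)/(6L³EI)  [x≤a] = -6·4²·(8/5)²·(3·4·8-(3·4+4)·(8/5))/(6·8³·50000) = -44/390625 m
Superposition: y = Σ y_i = -16764/48828125 m ≈ -0.000343 m

y(8/5) = -16764/48828125 m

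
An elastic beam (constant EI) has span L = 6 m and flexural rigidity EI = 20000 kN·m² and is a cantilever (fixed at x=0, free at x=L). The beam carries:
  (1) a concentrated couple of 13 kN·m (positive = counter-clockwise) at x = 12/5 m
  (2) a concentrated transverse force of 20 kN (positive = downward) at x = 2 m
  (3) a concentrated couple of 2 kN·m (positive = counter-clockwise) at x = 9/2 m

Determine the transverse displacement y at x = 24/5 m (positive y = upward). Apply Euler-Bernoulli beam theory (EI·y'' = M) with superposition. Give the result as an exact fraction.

Load 1 — applied couple M₀=13 kN·m at a=12/5 m (b=L-a=18/5):
  y_1 = M₀a(2x-a)/(2EI)  [x>a] = 13·(12/5)·(2·(24/5)-(12/5))/(2·20000) = 351/62500 m
Load 2 — point force P=20 kN at a=2 m (b=L-a=4):
  y_2 = -Pa²(3x-a)/(6EI)  [x>a] = -20·2²·(3·(24/5)-2)/(6·20000) = -31/3750 m
Load 3 — applied couple M₀=2 kN·m at a=9/2 m (b=L-a=3/2):
  y_3 = M₀a(2x-a)/(2EI)  [x>a] = 2·(9/2)·(2·(24/5)-(9/2))/(2·20000) = 459/400000 m
Superposition: y = Σ y_i = -9019/6000000 m ≈ -0.001503 m

y(24/5) = -9019/6000000 m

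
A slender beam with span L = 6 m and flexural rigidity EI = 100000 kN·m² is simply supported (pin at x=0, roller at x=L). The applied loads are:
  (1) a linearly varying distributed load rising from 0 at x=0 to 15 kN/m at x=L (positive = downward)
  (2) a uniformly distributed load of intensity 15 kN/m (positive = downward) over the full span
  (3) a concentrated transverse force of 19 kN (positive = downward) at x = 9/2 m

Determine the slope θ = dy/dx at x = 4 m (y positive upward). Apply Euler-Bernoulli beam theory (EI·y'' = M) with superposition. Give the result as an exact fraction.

θ(4) = 2047/1920000 rad

Load 1 — triangular load w₀=15 kN/m (0→w₀ over full span):
  θ_1 = -w₀(7L⁴-30L²x²+15x⁴)/(360LEI) = -15·(7·6⁴-30·6²·4²+15·4⁴)/(360·6·100000) = 91/300000 rad
Load 2 — uniform load w=15 kN/m over full span:
  θ_2 = -w(L³-6Lx²+4x³)/(24EI) = -15·(6³-6·6·4²+4·4³)/(24·100000) = 13/20000 rad
Load 3 — point force P=19 kN at a=9/2 m (b=L-a=3/2):
  θ_3 = -Pb(L²-b²-3x²)/(6LEI)  [x≤a] = -19·(3/2)·(6²-(3/2)²-3·4²)/(6·6·100000) = 361/3200000 rad
Superposition: θ = Σ θ_i = 2047/1920000 rad ≈ 0.001066 rad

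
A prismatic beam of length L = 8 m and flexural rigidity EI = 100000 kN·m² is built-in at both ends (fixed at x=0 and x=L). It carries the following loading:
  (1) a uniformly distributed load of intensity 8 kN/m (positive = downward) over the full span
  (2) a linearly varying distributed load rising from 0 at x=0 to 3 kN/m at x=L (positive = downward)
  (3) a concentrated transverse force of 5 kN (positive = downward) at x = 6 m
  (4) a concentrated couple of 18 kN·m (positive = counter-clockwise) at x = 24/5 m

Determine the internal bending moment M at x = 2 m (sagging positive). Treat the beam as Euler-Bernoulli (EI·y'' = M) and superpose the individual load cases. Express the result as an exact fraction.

Load 1 — uniform load w=8 kN/m over full span:
  M_1 = wLx/2 - wL²/12 - wx²/2 = 8·8·2/2 - 8·8²/12 - 8·2²/2 = 16/3 kN·m
Load 2 — triangular load w₀=3 kN/m (0→w₀ over full span):
  M_2 = 3w₀Lx/20 - w₀L²/30 - w₀x³/(6L) = 3·3·8·2/20 - 3·8²/30 - 3·2³/(6·8) = 3/10 kN·m
Load 3 — point force P=5 kN at a=6 m (b=L-a=2):
  M_3 = Pb²(3a+b)x/L³ - Pab²/L²  [x≤a] = 5·2²·(3·6+2)·2/8³ - 5·6·2²/8² = -5/16 kN·m
Load 4 — applied couple M₀=18 kN·m at a=24/5 m (b=L-a=16/5):
  M_4 = R_Ax - M_A  [x≤a] with R_A=81/25, M_A=144/25 = (81/25)·2 - (144/25) = 18/25 kN·m
Superposition: M = Σ M_i = 7249/1200 kN·m ≈ 6.040833 kN·m

M(2) = 7249/1200 kN·m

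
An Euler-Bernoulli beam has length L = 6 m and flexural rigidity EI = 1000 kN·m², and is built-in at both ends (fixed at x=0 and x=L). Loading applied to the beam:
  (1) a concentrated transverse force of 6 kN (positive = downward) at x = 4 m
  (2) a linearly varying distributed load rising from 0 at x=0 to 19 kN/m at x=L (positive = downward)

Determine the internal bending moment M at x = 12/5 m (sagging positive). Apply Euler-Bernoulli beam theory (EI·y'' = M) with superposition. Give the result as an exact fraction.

Load 1 — point force P=6 kN at a=4 m (b=L-a=2):
  M_1 = Pb²(3a+b)x/L³ - Pab²/L²  [x≤a] = 6·2²·(3·4+2)·(12/5)/6³ - 6·4·2²/6² = 16/15 kN·m
Load 2 — triangular load w₀=19 kN/m (0→w₀ over full span):
  M_2 = 3w₀Lx/20 - w₀L²/30 - w₀x³/(6L) = 3·19·6·(12/5)/20 - 19·6²/30 - 19·(12/5)³/(6·6) = 1368/125 kN·m
Superposition: M = Σ M_i = 4504/375 kN·m ≈ 12.010667 kN·m

M(12/5) = 4504/375 kN·m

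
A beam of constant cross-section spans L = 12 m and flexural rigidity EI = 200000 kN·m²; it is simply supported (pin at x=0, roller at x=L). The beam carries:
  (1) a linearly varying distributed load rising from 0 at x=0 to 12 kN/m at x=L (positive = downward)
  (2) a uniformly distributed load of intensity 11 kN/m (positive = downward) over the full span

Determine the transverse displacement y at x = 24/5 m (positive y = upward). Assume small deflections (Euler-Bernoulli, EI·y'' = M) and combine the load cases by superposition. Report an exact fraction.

y(24/5) = -1060209/48828125 m

Load 1 — triangular load w₀=12 kN/m (0→w₀ over full span):
  y_1 = -w₀x(7L⁴-10L²x²+3x⁴)/(360LEI) = -12·(24/5)·(7·12⁴-10·12²·(24/5)²+3·(24/5)⁴)/(360·12·200000) = -369684/48828125 m
Load 2 — uniform load w=11 kN/m over full span:
  y_2 = -wx(L³-2Lx²+x³)/(24EI) = -11·(24/5)·(12³-2·12·(24/5)²+(24/5)³)/(24·200000) = -27621/1953125 m
Superposition: y = Σ y_i = -1060209/48828125 m ≈ -0.021713 m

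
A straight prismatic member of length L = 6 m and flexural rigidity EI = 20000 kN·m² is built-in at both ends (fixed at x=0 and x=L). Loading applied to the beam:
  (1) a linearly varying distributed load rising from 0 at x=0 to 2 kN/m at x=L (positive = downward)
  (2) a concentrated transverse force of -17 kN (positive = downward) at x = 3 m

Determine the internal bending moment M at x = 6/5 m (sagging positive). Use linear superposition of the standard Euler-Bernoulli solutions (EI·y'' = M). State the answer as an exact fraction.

Load 1 — triangular load w₀=2 kN/m (0→w₀ over full span):
  M_1 = 3w₀Lx/20 - w₀L²/30 - w₀x³/(6L) = 3·2·6·(6/5)/20 - 2·6²/30 - 2·(6/5)³/(6·6) = -42/125 kN·m
Load 2 — point force P=-17 kN at a=3 m (b=L-a=3):
  M_2 = Pb²(3a+b)x/L³ - Pab²/L²  [x≤a] = (-17)·3²·(3·3+3)·(6/5)/6³ - (-17)·3·3²/6² = 51/20 kN·m
Superposition: M = Σ M_i = 1107/500 kN·m ≈ 2.214000 kN·m

M(6/5) = 1107/500 kN·m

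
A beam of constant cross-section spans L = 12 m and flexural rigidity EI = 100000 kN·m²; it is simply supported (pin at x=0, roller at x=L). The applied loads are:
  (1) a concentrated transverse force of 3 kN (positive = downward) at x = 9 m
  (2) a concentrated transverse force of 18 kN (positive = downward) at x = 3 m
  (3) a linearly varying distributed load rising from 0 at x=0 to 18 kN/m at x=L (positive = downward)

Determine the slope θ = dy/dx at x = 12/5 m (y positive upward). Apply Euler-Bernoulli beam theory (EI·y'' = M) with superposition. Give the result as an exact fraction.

θ(12/5) = -3103893/500000000 rad

Load 1 — point force P=3 kN at a=9 m (b=L-a=3):
  θ_1 = -Pb(L²-b²-3x²)/(6LEI)  [x≤a] = -3·3·(12²-3²-3·(12/5)²)/(6·12·100000) = -2943/20000000 rad
Load 2 — point force P=18 kN at a=3 m (b=L-a=9):
  θ_2 = -Pb(L²-b²-3x²)/(6LEI)  [x≤a] = -18·9·(12²-9²-3·(12/5)²)/(6·12·100000) = -10287/10000000 rad
Load 3 — triangular load w₀=18 kN/m (0→w₀ over full span):
  θ_3 = -w₀(7L⁴-30L²x²+15x⁴)/(360LEI) = -18·(7·12⁴-30·12²·(12/5)²+15·(12/5)⁴)/(360·12·100000) = -9828/1953125 rad
Superposition: θ = Σ θ_i = -3103893/500000000 rad ≈ -0.006208 rad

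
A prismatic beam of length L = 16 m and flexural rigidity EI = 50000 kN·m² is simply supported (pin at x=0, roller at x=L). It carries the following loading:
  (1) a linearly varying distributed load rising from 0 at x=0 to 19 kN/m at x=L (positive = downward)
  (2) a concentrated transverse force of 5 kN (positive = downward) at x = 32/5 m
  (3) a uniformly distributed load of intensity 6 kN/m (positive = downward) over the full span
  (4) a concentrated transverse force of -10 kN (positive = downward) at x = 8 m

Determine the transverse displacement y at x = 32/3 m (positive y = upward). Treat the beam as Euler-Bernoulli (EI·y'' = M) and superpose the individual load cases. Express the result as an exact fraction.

y(32/3) = -12887456/56953125 m

Load 1 — triangular load w₀=19 kN/m (0→w₀ over full span):
  y_1 = -w₀x(7L⁴-10L²x²+3x⁴)/(360LEI) = -19·(32/3)·(7·16⁴-10·16²·(32/3)²+3·(32/3)⁴)/(360·16·50000) = -330752/2278125 m
Load 2 — point force P=5 kN at a=32/5 m (b=L-a=48/5):
  y_2 = -Pa(L-x)(2Lx-a²-x²)/(6LEI)  [x>a] = -5·(32/5)·(16-(32/3))·(2·16·(32/3)-(32/5)²-(32/3)²)/(6·16·50000) = -41984/6328125 m
Load 3 — uniform load w=6 kN/m over full span:
  y_3 = -wx(L³-2Lx²+x³)/(24EI) = -6·(32/3)·(16³-2·16·(32/3)²+(32/3)³)/(24·50000) = -22528/253125 m
Load 4 — point force P=-10 kN at a=8 m (b=L-a=8):
  y_4 = -Pa(L-x)(2Lx-a²-x²)/(6LEI)  [x>a] = -(-10)·8·(16-(32/3))·(2·16·(32/3)-8²-(32/3)²)/(6·16·50000) = 736/50625 m
Superposition: y = Σ y_i = -12887456/56953125 m ≈ -0.226282 m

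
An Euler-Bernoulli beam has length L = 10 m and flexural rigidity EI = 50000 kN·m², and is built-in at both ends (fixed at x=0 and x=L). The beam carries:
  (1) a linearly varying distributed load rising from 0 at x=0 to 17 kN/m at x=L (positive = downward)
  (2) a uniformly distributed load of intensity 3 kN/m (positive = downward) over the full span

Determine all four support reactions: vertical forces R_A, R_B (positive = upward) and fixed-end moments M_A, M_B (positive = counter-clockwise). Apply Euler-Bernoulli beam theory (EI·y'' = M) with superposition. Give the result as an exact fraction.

R_A = 81/2 kN, M_A = 245/3 kN·m, R_B = 149/2 kN, M_B = -110 kN·m

Load 1 — triangular load w₀=17 kN/m (0→w₀ over full span):
  R_A = 3w₀L/20 = 3·17·10/20 = 51/2 kN
  M_A = w₀L²/30 = 17·10²/30 = 170/3 kN·m
  R_B = 7w₀L/20 = 7·17·10/20 = 119/2 kN
  M_B = -w₀L²/20 = -17·10²/20 = -85 kN·m
Load 2 — uniform load w=3 kN/m over full span:
  R_A = wL/2 = 3·10/2 = 15 kN
  M_A = wL²/12 = 3·10²/12 = 25 kN·m
  R_B = wL/2 = 3·10/2 = 15 kN
  M_B = -wL²/12 = -3·10²/12 = -25 kN·m
Superposition: R_A = 81/2 kN, M_A = 245/3 kN·m, R_B = 149/2 kN, M_B = -110 kN·m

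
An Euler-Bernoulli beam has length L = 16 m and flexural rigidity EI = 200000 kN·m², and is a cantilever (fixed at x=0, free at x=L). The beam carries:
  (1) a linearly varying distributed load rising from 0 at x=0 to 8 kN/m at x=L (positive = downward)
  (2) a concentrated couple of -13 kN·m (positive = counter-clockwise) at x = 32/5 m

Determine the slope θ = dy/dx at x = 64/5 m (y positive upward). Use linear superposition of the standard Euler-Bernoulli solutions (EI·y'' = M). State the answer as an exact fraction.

Load 1 — triangular load w₀=8 kN/m (0→w₀ over full span):
  θ_1 = (w₀Lx²/4-w₀L²x/3-w₀x⁴/(24L))/EI = (8·16·(64/5)²/4-8·16²·(64/5)/3-8·(64/5)⁴/(24·16))/200000 = -118784/5859375 rad
Load 2 — applied couple M₀=-13 kN·m at a=32/5 m (b=L-a=48/5):
  θ_2 = M₀a/EI  [x>a] = (-13)·(32/5)/200000 = -13/31250 rad
Superposition: θ = Σ θ_i = -242443/11718750 rad ≈ -0.020688 rad

θ(64/5) = -242443/11718750 rad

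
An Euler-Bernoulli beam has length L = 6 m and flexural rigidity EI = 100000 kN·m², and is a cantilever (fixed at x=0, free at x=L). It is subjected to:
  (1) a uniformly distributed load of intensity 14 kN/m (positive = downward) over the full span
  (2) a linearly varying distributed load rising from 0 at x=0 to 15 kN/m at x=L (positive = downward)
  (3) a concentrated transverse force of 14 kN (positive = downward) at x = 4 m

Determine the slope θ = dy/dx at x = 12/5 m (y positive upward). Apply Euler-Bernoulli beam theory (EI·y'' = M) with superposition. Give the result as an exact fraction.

θ(12/5) = -12423/1562500 rad

Load 1 — uniform load w=14 kN/m over full span:
  θ_1 = -wx(x²-3Lx+3L²)/(6EI) = -14·(12/5)·((12/5)²-3·6·(12/5)+3·6²)/(6·100000) = -3087/781250 rad
Load 2 — triangular load w₀=15 kN/m (0→w₀ over full span):
  θ_2 = (w₀Lx²/4-w₀L²x/3-w₀x⁴/(24L))/EI = (15·6·(12/5)²/4-15·6²·(12/5)/3-15·(12/5)⁴/(24·6))/100000 = -4779/1562500 rad
Load 3 — point force P=14 kN at a=4 m (b=L-a=2):
  θ_3 = -Px(2a-x)/(2EI)  [x≤a] = -14·(12/5)·(2·4-(12/5))/(2·100000) = -147/156250 rad
Superposition: θ = Σ θ_i = -12423/1562500 rad ≈ -0.007951 rad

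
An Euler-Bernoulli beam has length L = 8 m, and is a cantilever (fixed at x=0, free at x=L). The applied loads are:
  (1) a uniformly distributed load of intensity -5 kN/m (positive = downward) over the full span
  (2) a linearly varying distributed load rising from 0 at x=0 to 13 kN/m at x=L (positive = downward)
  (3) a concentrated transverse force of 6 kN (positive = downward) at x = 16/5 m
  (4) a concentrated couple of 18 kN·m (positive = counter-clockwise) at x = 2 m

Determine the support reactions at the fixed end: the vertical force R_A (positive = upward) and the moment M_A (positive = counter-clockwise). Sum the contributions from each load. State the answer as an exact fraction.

Load 1 — uniform load w=-5 kN/m over full span:
  R_A = wL = (-5)·8 = -40 kN
  M_A = wL²/2 = (-5)·8²/2 = -160 kN·m
Load 2 — triangular load w₀=13 kN/m (0→w₀ over full span):
  R_A = w₀L/2 = 13·8/2 = 52 kN
  M_A = w₀L²/3 = 13·8²/3 = 832/3 kN·m
Load 3 — point force P=6 kN at a=16/5 m (b=L-a=24/5):
  R_A = P = 6 kN
  M_A = Pa = 6·(16/5) = 96/5 kN·m
Load 4 — applied couple M₀=18 kN·m at a=2 m (b=L-a=6):
  R_A = 0 kN
  M_A = -M₀ = -18 kN·m
Superposition: R_A = 18 kN, M_A = 1778/15 kN·m

R_A = 18 kN, M_A = 1778/15 kN·m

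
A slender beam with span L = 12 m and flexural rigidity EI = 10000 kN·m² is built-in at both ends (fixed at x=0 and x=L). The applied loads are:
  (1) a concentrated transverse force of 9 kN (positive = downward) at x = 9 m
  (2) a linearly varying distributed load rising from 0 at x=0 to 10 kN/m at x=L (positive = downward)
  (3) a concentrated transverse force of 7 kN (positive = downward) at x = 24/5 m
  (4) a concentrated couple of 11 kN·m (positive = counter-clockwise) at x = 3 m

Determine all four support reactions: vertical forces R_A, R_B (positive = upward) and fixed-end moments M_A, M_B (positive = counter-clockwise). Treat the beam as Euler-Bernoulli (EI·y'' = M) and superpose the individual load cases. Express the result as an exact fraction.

Load 1 — point force P=9 kN at a=9 m (b=L-a=3):
  R_A = Pb²(3a+b)/L³ = 9·3²·(3·9+3)/12³ = 45/32 kN
  M_A = Pab²/L² = 9·9·3²/12² = 81/16 kN·m
  R_B = Pa²(a+3b)/L³ = 9·9²·(9+3·3)/12³ = 243/32 kN
  M_B = -Pa²b/L² = -9·9²·3/12² = -243/16 kN·m
Load 2 — triangular load w₀=10 kN/m (0→w₀ over full span):
  R_A = 3w₀L/20 = 3·10·12/20 = 18 kN
  M_A = w₀L²/30 = 10·12²/30 = 48 kN·m
  R_B = 7w₀L/20 = 7·10·12/20 = 42 kN
  M_B = -w₀L²/20 = -10·12²/20 = -72 kN·m
Load 3 — point force P=7 kN at a=24/5 m (b=L-a=36/5):
  R_A = Pb²(3a+b)/L³ = 7·(36/5)²·(3·(24/5)+(36/5))/12³ = 567/125 kN
  M_A = Pab²/L² = 7·(24/5)·(36/5)²/12² = 1512/125 kN·m
  R_B = Pa²(a+3b)/L³ = 7·(24/5)²·((24/5)+3·(36/5))/12³ = 308/125 kN
  M_B = -Pa²b/L² = -7·(24/5)²·(36/5)/12² = -1008/125 kN·m
Load 4 — applied couple M₀=11 kN·m at a=3 m (b=L-a=9):
  R_A = 6M₀ab/L³ = 6·11·3·9/12³ = 33/32 kN
  M_A = M₀b(2a-b)/L² = 11·9·(2·3-9)/12² = -33/16 kN·m
  R_B = -6M₀ab/L³ = -6·11·3·9/12³ = -33/32 kN
  M_B = M₀a(2b-a)/L² = 11·3·(2·9-3)/12² = 55/16 kN·m
Superposition: R_A = 49947/2000 kN, M_A = 7887/125 kN·m, R_B = 102053/2000 kN, M_B = -45907/500 kN·m

R_A = 49947/2000 kN, M_A = 7887/125 kN·m, R_B = 102053/2000 kN, M_B = -45907/500 kN·m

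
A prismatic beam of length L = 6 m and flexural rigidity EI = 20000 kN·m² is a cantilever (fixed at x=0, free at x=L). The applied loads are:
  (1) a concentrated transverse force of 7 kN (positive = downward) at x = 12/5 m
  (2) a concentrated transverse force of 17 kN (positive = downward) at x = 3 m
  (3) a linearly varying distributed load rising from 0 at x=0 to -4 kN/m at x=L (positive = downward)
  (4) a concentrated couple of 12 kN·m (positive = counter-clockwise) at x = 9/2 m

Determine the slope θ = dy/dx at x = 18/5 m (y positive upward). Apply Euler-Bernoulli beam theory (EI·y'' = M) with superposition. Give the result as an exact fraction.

Load 1 — point force P=7 kN at a=12/5 m (b=L-a=18/5):
  θ_1 = -Pa²/(2EI)  [x>a] = -7·(12/5)²/(2·20000) = -63/62500 rad
Load 2 — point force P=17 kN at a=3 m (b=L-a=3):
  θ_2 = -Pa²/(2EI)  [x>a] = -17·3²/(2·20000) = -153/40000 rad
Load 3 — triangular load w₀=-4 kN/m (0→w₀ over full span):
  θ_3 = (w₀Lx²/4-w₀L²x/3-w₀x⁴/(24L))/EI = ((-4)·6·(18/5)²/4-(-4)·6²·(18/5)/3-(-4)·(18/5)⁴/(24·6))/20000 = 15579/3125000 rad
Load 4 — applied couple M₀=12 kN·m at a=9/2 m (b=L-a=3/2):
  θ_4 = M₀x/EI  [x≤a] = 12·(18/5)/20000 = 27/12500 rad
Superposition: θ = Σ θ_i = 57807/25000000 rad ≈ 0.002312 rad

θ(18/5) = 57807/25000000 rad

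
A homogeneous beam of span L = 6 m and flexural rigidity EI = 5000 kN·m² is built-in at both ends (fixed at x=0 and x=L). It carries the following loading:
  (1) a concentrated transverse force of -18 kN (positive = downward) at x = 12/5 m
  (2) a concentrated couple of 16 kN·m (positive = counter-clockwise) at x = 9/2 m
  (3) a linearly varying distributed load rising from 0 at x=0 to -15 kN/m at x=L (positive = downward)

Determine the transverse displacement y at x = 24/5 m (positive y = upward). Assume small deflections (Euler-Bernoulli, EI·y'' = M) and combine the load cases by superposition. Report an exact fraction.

Load 1 — point force P=-18 kN at a=12/5 m (b=L-a=18/5):
  y_1 = -Pa²(L-x)²(3bL-(3b+a)(L-x))/(6L³EI)  [x>a] = -(-18)·(12/5)²·(6-(24/5))²·(3·(18/5)·6-(3·(18/5)+(12/5))·(6-(24/5)))/(6·6³·5000) = 11016/9765625 m
Load 2 — applied couple M₀=16 kN·m at a=9/2 m (b=L-a=3/2):
  y_2 = (R_Ax³/6 - M_Ax²/2 - M₀(x-a)²/2)/EI  [x>a] with R_A=3, M_A=5 = (3·(24/5)³/6 - 5·(24/5)²/2 - 16·((24/5)-(9/2))²/2)/5000 = -189/312500 m
Load 3 — triangular load w₀=-15 kN/m (0→w₀ over full span):
  y_3 = -w₀x²(L-x)²(x+2L)/(120LEI) = -(-15)·(24/5)²·(6-(24/5))²·((24/5)+2·6)/(120·6·5000) = 4536/1953125 m
Superposition: y = Σ y_i = 111159/39062500 m ≈ 0.002846 m

y(24/5) = 111159/39062500 m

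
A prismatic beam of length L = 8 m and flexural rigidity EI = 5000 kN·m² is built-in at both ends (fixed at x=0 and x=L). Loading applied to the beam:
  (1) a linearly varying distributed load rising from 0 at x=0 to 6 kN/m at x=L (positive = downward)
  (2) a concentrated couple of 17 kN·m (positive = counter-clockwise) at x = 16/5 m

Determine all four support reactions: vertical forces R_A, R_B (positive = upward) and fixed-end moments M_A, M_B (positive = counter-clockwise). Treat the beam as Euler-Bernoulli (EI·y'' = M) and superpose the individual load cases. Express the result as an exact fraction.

Load 1 — triangular load w₀=6 kN/m (0→w₀ over full span):
  R_A = 3w₀L/20 = 3·6·8/20 = 36/5 kN
  M_A = w₀L²/30 = 6·8²/30 = 64/5 kN·m
  R_B = 7w₀L/20 = 7·6·8/20 = 84/5 kN
  M_B = -w₀L²/20 = -6·8²/20 = -96/5 kN·m
Load 2 — applied couple M₀=17 kN·m at a=16/5 m (b=L-a=24/5):
  R_A = 6M₀ab/L³ = 6·17·(16/5)·(24/5)/8³ = 153/50 kN
  M_A = M₀b(2a-b)/L² = 17·(24/5)·(2·(16/5)-(24/5))/8² = 51/25 kN·m
  R_B = -6M₀ab/L³ = -6·17·(16/5)·(24/5)/8³ = -153/50 kN
  M_B = M₀a(2b-a)/L² = 17·(16/5)·(2·(24/5)-(16/5))/8² = 136/25 kN·m
Superposition: R_A = 513/50 kN, M_A = 371/25 kN·m, R_B = 687/50 kN, M_B = -344/25 kN·m

R_A = 513/50 kN, M_A = 371/25 kN·m, R_B = 687/50 kN, M_B = -344/25 kN·m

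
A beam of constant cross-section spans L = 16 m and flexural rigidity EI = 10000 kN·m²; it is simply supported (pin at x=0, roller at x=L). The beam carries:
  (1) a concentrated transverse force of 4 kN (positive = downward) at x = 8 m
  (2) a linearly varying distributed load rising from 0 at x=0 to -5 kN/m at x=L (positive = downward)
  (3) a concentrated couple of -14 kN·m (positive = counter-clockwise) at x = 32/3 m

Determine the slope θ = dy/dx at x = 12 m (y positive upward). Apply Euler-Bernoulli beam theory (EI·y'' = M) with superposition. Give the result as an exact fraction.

θ(12) = -2369/90000 rad

Load 1 — point force P=4 kN at a=8 m (b=L-a=8):
  θ_1 = -Pa(2L²-6Lx+3x²+a²)/(6LEI)  [x>a] = -4·8·(2·16²-6·16·12+3·12²+8²)/(6·16·10000) = 3/625 rad
Load 2 — triangular load w₀=-5 kN/m (0→w₀ over full span):
  θ_2 = -w₀(7L⁴-30L²x²+15x⁴)/(360LEI) = -(-5)·(7·16⁴-30·16²·12²+15·12⁴)/(360·16·10000) = -1313/45000 rad
Load 3 — applied couple M₀=-14 kN·m at a=32/3 m (b=L-a=16/3):
  θ_3 = (M₀x²/(2L)-M₀(x-a)+C₁)/EI  [x>a] with C₁=M₀(3b²-L²)/(6L)=224/9 = ((-14)·12²/(2·16)-(-14)·(12-(32/3))+(224/9))/10000 = -7/3600 rad
Superposition: θ = Σ θ_i = -2369/90000 rad ≈ -0.026322 rad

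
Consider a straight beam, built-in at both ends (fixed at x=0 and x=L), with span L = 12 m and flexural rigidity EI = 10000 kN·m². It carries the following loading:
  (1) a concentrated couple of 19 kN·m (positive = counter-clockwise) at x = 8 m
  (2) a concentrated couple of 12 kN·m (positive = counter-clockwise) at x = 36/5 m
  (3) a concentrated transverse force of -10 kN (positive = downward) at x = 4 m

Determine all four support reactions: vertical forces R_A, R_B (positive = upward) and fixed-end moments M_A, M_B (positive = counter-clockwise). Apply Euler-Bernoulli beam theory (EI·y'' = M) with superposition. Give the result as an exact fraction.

R_A = -2603/675 kN, M_A = -1711/225 kN·m, R_B = -4147/675 kN, M_B = 2324/225 kN·m

Load 1 — applied couple M₀=19 kN·m at a=8 m (b=L-a=4):
  R_A = 6M₀ab/L³ = 6·19·8·4/12³ = 19/9 kN
  M_A = M₀b(2a-b)/L² = 19·4·(2·8-4)/12² = 19/3 kN·m
  R_B = -6M₀ab/L³ = -6·19·8·4/12³ = -19/9 kN
  M_B = M₀a(2b-a)/L² = 19·8·(2·4-8)/12² = 0 kN·m
Load 2 — applied couple M₀=12 kN·m at a=36/5 m (b=L-a=24/5):
  R_A = 6M₀ab/L³ = 6·12·(36/5)·(24/5)/12³ = 36/25 kN
  M_A = M₀b(2a-b)/L² = 12·(24/5)·(2·(36/5)-(24/5))/12² = 96/25 kN·m
  R_B = -6M₀ab/L³ = -6·12·(36/5)·(24/5)/12³ = -36/25 kN
  M_B = M₀a(2b-a)/L² = 12·(36/5)·(2·(24/5)-(36/5))/12² = 36/25 kN·m
Load 3 — point force P=-10 kN at a=4 m (b=L-a=8):
  R_A = Pb²(3a+b)/L³ = (-10)·8²·(3·4+8)/12³ = -200/27 kN
  M_A = Pab²/L² = (-10)·4·8²/12² = -160/9 kN·m
  R_B = Pa²(a+3b)/L³ = (-10)·4²·(4+3·8)/12³ = -70/27 kN
  M_B = -Pa²b/L² = -(-10)·4²·8/12² = 80/9 kN·m
Superposition: R_A = -2603/675 kN, M_A = -1711/225 kN·m, R_B = -4147/675 kN, M_B = 2324/225 kN·m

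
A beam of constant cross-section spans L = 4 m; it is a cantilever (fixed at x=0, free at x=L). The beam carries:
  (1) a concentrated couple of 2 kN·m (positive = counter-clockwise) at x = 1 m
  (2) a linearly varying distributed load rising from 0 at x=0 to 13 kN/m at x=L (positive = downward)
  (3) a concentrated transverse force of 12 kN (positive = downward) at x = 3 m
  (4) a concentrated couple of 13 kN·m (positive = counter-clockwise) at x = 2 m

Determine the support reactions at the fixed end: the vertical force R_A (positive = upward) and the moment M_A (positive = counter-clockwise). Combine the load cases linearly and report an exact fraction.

R_A = 38 kN, M_A = 271/3 kN·m

Load 1 — applied couple M₀=2 kN·m at a=1 m (b=L-a=3):
  R_A = 0 kN
  M_A = -M₀ = -2 kN·m
Load 2 — triangular load w₀=13 kN/m (0→w₀ over full span):
  R_A = w₀L/2 = 13·4/2 = 26 kN
  M_A = w₀L²/3 = 13·4²/3 = 208/3 kN·m
Load 3 — point force P=12 kN at a=3 m (b=L-a=1):
  R_A = P = 12 kN
  M_A = Pa = 12·3 = 36 kN·m
Load 4 — applied couple M₀=13 kN·m at a=2 m (b=L-a=2):
  R_A = 0 kN
  M_A = -M₀ = -13 kN·m
Superposition: R_A = 38 kN, M_A = 271/3 kN·m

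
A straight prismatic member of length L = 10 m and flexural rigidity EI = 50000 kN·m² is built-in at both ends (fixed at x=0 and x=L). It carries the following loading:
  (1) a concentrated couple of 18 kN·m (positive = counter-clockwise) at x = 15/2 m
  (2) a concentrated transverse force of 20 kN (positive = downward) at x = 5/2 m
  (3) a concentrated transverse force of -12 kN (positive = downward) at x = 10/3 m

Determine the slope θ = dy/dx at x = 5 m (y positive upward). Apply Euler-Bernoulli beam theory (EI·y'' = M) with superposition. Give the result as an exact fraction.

Load 1 — applied couple M₀=18 kN·m at a=15/2 m (b=L-a=5/2):
  θ_1 = (R_Ax²/2 - M_Ax)/EI  [x≤a] with R_A=81/40, M_A=45/8 = ((81/40)·5²/2 - (45/8)·5)/50000 = -9/160000 rad
Load 2 — point force P=20 kN at a=5/2 m (b=L-a=15/2):
  θ_2 = Pa²(L-x)(2bL-(3b+a)(L-x))/(2L³EI)  [x>a] = 20·(5/2)²·(10-5)·(2·(15/2)·10-(3·(15/2)+(5/2))·(10-5))/(2·10³·50000) = 1/6400 rad
Load 3 — point force P=-12 kN at a=10/3 m (b=L-a=20/3):
  θ_3 = Pa²(L-x)(2bL-(3b+a)(L-x))/(2L³EI)  [x>a] = (-12)·(10/3)²·(10-5)·(2·(20/3)·10-(3·(20/3)+(10/3))·(10-5))/(2·10³·50000) = -1/9000 rad
Superposition: θ = Σ θ_i = -1/90000 rad ≈ -0.000011 rad

θ(5) = -1/90000 rad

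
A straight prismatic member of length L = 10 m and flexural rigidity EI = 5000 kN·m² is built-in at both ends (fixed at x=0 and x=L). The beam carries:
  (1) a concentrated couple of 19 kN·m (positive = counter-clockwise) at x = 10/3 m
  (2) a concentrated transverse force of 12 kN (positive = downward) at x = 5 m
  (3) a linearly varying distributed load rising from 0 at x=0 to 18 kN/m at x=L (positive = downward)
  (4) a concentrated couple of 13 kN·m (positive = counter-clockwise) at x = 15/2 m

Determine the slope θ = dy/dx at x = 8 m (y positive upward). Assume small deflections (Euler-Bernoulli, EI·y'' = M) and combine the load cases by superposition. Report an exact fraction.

θ(8) = 19/1000 rad

Load 1 — applied couple M₀=19 kN·m at a=10/3 m (b=L-a=20/3):
  θ_1 = (R_Ax²/2 - M_Ax - M₀(x-a))/EI  [x>a] with R_A=38/15, M_A=0 = ((38/15)·8²/2 - 0·8 - 19·(8-(10/3)))/5000 = -19/12500 rad
Load 2 — point force P=12 kN at a=5 m (b=L-a=5):
  θ_2 = Pa²(L-x)(2bL-(3b+a)(L-x))/(2L³EI)  [x>a] = 12·5²·(10-8)·(2·5·10-(3·5+5)·(10-8))/(2·10³·5000) = 9/2500 rad
Load 3 — triangular load w₀=18 kN/m (0→w₀ over full span):
  θ_3 = -w₀(2x(L-x)(L-2x)(x+2L)+x²(L-x)²)/(120LEI) = -18·(2·8·(10-8)·(10-2·8)·(8+2·10)+8²·(10-8)²)/(120·10·5000) = 48/3125 rad
Load 4 — applied couple M₀=13 kN·m at a=15/2 m (b=L-a=5/2):
  θ_4 = (R_Ax²/2 - M_Ax - M₀(x-a))/EI  [x>a] with R_A=117/80, M_A=65/16 = ((117/80)·8²/2 - (65/16)·8 - 13·(8-(15/2)))/5000 = 39/25000 rad
Superposition: θ = Σ θ_i = 19/1000 rad ≈ 0.019000 rad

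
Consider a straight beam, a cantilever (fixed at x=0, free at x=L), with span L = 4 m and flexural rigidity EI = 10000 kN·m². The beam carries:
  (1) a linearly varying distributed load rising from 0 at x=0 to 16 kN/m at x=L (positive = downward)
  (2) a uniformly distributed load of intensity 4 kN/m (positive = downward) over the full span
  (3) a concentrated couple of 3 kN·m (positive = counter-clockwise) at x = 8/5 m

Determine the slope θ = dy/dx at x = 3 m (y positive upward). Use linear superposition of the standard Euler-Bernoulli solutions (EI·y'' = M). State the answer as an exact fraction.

θ(3) = -1627/100000 rad

Load 1 — triangular load w₀=16 kN/m (0→w₀ over full span):
  θ_1 = (w₀Lx²/4-w₀L²x/3-w₀x⁴/(24L))/EI = (16·4·3²/4-16·4²·3/3-16·3⁴/(24·4))/10000 = -251/20000 rad
Load 2 — uniform load w=4 kN/m over full span:
  θ_2 = -wx(x²-3Lx+3L²)/(6EI) = -4·3·(3²-3·4·3+3·4²)/(6·10000) = -21/5000 rad
Load 3 — applied couple M₀=3 kN·m at a=8/5 m (b=L-a=12/5):
  θ_3 = M₀a/EI  [x>a] = 3·(8/5)/10000 = 3/6250 rad
Superposition: θ = Σ θ_i = -1627/100000 rad ≈ -0.016270 rad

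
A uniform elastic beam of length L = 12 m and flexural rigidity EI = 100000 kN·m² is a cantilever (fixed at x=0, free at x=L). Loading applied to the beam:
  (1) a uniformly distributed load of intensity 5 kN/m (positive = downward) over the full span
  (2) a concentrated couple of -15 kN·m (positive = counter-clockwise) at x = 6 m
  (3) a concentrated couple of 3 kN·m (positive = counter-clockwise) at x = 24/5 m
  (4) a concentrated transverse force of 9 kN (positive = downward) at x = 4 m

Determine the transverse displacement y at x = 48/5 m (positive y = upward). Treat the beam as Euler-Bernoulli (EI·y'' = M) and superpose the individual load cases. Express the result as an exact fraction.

y(48/5) = -662277/6250000 m

Load 1 — uniform load w=5 kN/m over full span:
  y_1 = -wx²(x²-4Lx+6L²)/(24EI) = -5·(48/5)²·((48/5)²-4·12·(48/5)+6·12²)/(24·100000) = -37152/390625 m
Load 2 — applied couple M₀=-15 kN·m at a=6 m (b=L-a=6):
  y_2 = M₀a(2x-a)/(2EI)  [x>a] = (-15)·6·(2·(48/5)-6)/(2·100000) = -297/50000 m
Load 3 — applied couple M₀=3 kN·m at a=24/5 m (b=L-a=36/5):
  y_3 = M₀a(2x-a)/(2EI)  [x>a] = 3·(24/5)·(2·(48/5)-(24/5))/(2·100000) = 81/78125 m
Load 4 — point force P=9 kN at a=4 m (b=L-a=8):
  y_4 = -Pa²(3x-a)/(6EI)  [x>a] = -9·4²·(3·(48/5)-4)/(6·100000) = -93/15625 m
Superposition: y = Σ y_i = -662277/6250000 m ≈ -0.105964 m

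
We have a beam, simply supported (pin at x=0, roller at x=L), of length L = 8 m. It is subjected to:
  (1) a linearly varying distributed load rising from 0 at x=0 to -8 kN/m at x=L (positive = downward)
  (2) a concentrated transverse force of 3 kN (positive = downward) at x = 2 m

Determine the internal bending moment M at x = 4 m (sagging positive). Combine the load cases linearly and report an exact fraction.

M(4) = -29 kN·m

Load 1 — triangular load w₀=-8 kN/m (0→w₀ over full span):
  M_1 = w₀Lx/6 - w₀x³/(6L) = (-8)·8·4/6 - (-8)·4³/(6·8) = -32 kN·m
Load 2 — point force P=3 kN at a=2 m (b=L-a=6):
  M_2 = Pa(L-x)/L  [x>a] = 3·2·(8-4)/8 = 3 kN·m
Superposition: M = Σ M_i = -29 kN·m ≈ -29.000000 kN·m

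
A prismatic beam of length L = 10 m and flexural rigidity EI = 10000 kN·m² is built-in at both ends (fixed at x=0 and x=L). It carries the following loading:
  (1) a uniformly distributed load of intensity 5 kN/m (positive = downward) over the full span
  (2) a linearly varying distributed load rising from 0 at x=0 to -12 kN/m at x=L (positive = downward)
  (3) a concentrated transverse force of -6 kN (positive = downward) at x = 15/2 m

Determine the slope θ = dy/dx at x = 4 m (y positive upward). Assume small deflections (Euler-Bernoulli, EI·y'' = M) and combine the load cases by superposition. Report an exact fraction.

Load 1 — uniform load w=5 kN/m over full span:
  θ_1 = -wx(L-x)(L-2x)/(12EI) = -5·4·(10-4)·(10-2·4)/(12·10000) = -1/500 rad
Load 2 — triangular load w₀=-12 kN/m (0→w₀ over full span):
  θ_2 = -w₀(2x(L-x)(L-2x)(x+2L)+x²(L-x)²)/(120LEI) = -(-12)·(2·4·(10-4)·(10-2·4)·(4+2·10)+4²·(10-4)²)/(120·10·10000) = 9/3125 rad
Load 3 — point force P=-6 kN at a=15/2 m (b=L-a=5/2):
  θ_3 = -Pb²x(2aL-(3a+b)x)/(2L³EI)  [x≤a] = -(-6)·(5/2)²·4·(2·(15/2)·10-(3·(15/2)+(5/2))·4)/(2·10³·10000) = 3/8000 rad
Superposition: θ = Σ θ_i = 251/200000 rad ≈ 0.001255 rad

θ(4) = 251/200000 rad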